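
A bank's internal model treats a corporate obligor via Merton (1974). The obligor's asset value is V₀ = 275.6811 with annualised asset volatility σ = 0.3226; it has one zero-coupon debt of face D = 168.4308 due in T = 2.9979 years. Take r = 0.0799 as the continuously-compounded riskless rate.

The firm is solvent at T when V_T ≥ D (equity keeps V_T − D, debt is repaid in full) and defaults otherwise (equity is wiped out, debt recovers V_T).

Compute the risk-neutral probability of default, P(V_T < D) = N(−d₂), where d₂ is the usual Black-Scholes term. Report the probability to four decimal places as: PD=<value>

d₁ = [ln(V₀/D) + (r + σ²/2)T] / (σ√T)
   = [ln(275.6811/168.4308) + (0.0799 + 0.5·0.3226²)·2.9979] / (0.3226·√2.9979)
   = [0.492720 + 0.395529] / 0.558564 = 1.590237
d₂ = d₁ − σ√T = 1.590237 − 0.558564 = 1.031673
risk-neutral PD = N(−d₂) = N(-1.031673) = 0.151113

PD=0.1511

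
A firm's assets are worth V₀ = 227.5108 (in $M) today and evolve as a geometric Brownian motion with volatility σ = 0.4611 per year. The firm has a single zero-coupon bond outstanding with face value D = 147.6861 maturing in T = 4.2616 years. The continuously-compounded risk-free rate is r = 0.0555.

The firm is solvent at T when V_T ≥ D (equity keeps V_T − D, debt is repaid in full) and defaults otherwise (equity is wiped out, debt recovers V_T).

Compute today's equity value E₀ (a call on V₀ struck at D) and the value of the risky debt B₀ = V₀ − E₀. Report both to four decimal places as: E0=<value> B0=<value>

d₁ = [ln(V₀/D) + (r + σ²/2)T] / (σ√T)
   = [ln(227.5108/147.6861) + (0.0555 + 0.5·0.4611²)·4.2616] / (0.4611·√4.2616)
   = [0.432109 + 0.689555] / 0.951878 = 1.178369
d₂ = d₁ − σ√T = 1.178369 − 0.951878 = 0.226490
N(d₁) = 0.880675,  N(d₂) = 0.589590,  e^(−rT) = 0.789371
E₀ = V₀·N(d₁) − D·e^(−rT)·N(d₂)
   = 227.5108·0.880675 − 147.6861·0.789371·0.589590 = 131.629229
B₀ = V₀ − E₀ = 227.5108 − 131.629229 = 95.881571

E0=131.6292 B0=95.8816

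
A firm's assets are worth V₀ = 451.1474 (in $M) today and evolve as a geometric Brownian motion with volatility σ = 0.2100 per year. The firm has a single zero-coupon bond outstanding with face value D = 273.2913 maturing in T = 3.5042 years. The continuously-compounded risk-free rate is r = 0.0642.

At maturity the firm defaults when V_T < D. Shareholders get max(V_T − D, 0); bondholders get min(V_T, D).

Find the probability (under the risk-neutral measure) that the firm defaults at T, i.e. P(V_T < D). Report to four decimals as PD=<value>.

PD=0.0494

d₁ = [ln(V₀/D) + (r + σ²/2)T] / (σ√T)
   = [ln(451.1474/273.2913) + (0.0642 + 0.5·0.2100²)·3.5042] / (0.2100·√3.5042)
   = [0.501256 + 0.302237] / 0.393110 = 2.043941
d₂ = d₁ − σ√T = 2.043941 − 0.393110 = 1.650832
risk-neutral PD = N(−d₂) = N(-1.650832) = 0.049386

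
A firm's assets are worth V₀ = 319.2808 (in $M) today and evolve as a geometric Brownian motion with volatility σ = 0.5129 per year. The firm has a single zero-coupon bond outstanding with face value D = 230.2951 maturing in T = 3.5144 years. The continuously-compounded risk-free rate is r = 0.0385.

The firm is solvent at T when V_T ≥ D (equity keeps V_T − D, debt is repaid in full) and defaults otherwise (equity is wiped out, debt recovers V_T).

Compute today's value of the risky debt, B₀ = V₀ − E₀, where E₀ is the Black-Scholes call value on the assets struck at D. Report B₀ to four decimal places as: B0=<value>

d₁ = [ln(V₀/D) + (r + σ²/2)T] / (σ√T)
   = [ln(319.2808/230.2951) + (0.0385 + 0.5·0.5129²)·3.5144] / (0.5129·√3.5144)
   = [0.326709 + 0.597565] / 0.961520 = 0.961264
d₂ = d₁ − σ√T = 0.961264 − 0.961520 = -0.000256
N(d₁) = 0.831790,  N(d₂) = 0.499898,  e^(−rT) = 0.873450
E₀ = V₀·N(d₁) − D·e^(−rT)·N(d₂)
   = 319.2808·0.831790 − 230.2951·0.873450·0.499898 = 165.019577
B₀ = V₀ − E₀ = 319.2808 − 165.019577 = 154.261223

B0=154.2612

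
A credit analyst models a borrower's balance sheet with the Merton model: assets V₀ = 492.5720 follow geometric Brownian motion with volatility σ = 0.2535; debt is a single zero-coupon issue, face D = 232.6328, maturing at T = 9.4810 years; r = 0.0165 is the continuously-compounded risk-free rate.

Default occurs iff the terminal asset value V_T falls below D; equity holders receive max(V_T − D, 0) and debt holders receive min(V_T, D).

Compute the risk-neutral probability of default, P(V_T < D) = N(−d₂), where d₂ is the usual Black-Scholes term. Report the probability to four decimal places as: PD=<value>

d₁ = [ln(V₀/D) + (r + σ²/2)T] / (σ√T)
   = [ln(492.5720/232.6328) + (0.0165 + 0.5·0.2535²)·9.4810] / (0.2535·√9.4810)
   = [0.750179 + 0.461072] / 0.780558 = 1.551776
d₂ = d₁ − σ√T = 1.551776 − 0.780558 = 0.771219
risk-neutral PD = N(−d₂) = N(-0.771219) = 0.220289

PD=0.2203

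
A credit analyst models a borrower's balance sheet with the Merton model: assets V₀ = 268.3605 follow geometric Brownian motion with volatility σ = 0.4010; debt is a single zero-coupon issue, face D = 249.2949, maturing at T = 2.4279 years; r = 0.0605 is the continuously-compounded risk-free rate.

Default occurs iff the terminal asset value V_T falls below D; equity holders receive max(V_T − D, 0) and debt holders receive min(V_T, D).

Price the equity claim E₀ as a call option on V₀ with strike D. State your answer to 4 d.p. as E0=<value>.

E0=89.3904

d₁ = [ln(V₀/D) + (r + σ²/2)T] / (σ√T)
   = [ln(268.3605/249.2949) + (0.0605 + 0.5·0.4010²)·2.4279] / (0.4010·√2.4279)
   = [0.073695 + 0.342092] / 0.624827 = 0.665443
d₂ = d₁ − σ√T = 0.665443 − 0.624827 = 0.040616
N(d₁) = 0.747117,  N(d₂) = 0.516199,  e^(−rT) = 0.863391
E₀ = V₀·N(d₁) − D·e^(−rT)·N(d₂)
   = 268.3605·0.747117 − 249.2949·0.863391·0.516199 = 89.390427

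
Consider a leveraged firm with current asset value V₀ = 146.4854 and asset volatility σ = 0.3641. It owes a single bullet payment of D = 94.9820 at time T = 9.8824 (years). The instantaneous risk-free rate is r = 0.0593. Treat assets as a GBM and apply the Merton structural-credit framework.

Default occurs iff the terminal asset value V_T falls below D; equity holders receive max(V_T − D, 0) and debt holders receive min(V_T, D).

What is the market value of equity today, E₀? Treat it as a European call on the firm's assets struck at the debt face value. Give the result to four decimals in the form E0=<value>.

d₁ = [ln(V₀/D) + (r + σ²/2)T] / (σ√T)
   = [ln(146.4854/94.9820) + (0.0593 + 0.5·0.3641²)·9.8824] / (0.3641·√9.8824)
   = [0.433238 + 1.241075] / 1.144595 = 1.462800
d₂ = d₁ − σ√T = 1.462800 − 1.144595 = 0.318205
N(d₁) = 0.928239,  N(d₂) = 0.624835,  e^(−rT) = 0.556534
E₀ = V₀·N(d₁) − D·e^(−rT)·N(d₂)
   = 146.4854·0.928239 − 94.9820·0.556534·0.624835 = 102.944195

E0=102.9442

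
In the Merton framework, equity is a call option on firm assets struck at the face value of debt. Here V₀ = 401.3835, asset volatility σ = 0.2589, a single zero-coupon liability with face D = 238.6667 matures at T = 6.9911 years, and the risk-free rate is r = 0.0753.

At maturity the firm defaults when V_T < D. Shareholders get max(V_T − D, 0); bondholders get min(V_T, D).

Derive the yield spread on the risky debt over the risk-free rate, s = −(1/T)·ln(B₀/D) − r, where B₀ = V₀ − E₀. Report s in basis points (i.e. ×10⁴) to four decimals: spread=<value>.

spread=44.1531

d₁ = [ln(V₀/D) + (r + σ²/2)T] / (σ√T)
   = [ln(401.3835/238.6667) + (0.0753 + 0.5·0.2589²)·6.9911] / (0.2589·√6.9911)
   = [0.519849 + 0.760734] / 0.684549 = 1.870695
d₂ = d₁ − σ√T = 1.870695 − 0.684549 = 1.186145
N(d₁) = 0.969306,  N(d₂) = 0.882218,  e^(−rT) = 0.590710
E₀ = V₀·N(d₁) − D·e^(−rT)·N(d₂)
   = 401.3835·0.969306 − 238.6667·0.590710·0.882218 = 264.686019
B₀ = V₀ − E₀ = 401.3835 − 264.686019 = 136.697481
spread = −(1/T)·ln(B₀/D) − r = −(1/6.9911)·ln(136.697481/238.6667) − 0.0753 = 0.00441531
in basis points: 0.00441531 × 10⁴ = 44.1531 bp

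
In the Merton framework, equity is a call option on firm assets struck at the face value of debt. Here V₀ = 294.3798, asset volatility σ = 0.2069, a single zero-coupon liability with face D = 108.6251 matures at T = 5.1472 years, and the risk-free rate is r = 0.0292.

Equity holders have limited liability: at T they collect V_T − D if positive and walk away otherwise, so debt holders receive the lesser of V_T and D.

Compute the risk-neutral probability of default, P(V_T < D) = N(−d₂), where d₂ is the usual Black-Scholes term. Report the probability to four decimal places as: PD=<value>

PD=0.0136

d₁ = [ln(V₀/D) + (r + σ²/2)T] / (σ√T)
   = [ln(294.3798/108.6251) + (0.0292 + 0.5·0.2069²)·5.1472] / (0.2069·√5.1472)
   = [0.996968 + 0.260468] / 0.469403 = 2.678798
d₂ = d₁ − σ√T = 2.678798 − 0.469403 = 2.209395
risk-neutral PD = N(−d₂) = N(-2.209395) = 0.013574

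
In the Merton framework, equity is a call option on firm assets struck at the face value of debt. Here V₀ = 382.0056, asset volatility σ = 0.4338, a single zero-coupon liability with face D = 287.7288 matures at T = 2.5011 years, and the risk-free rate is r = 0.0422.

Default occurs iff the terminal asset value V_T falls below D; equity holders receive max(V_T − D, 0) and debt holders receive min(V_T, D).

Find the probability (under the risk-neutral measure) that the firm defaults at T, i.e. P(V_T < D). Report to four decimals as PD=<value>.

d₁ = [ln(V₀/D) + (r + σ²/2)T] / (σ√T)
   = [ln(382.0056/287.7288) + (0.0422 + 0.5·0.4338²)·2.5011] / (0.4338·√2.5011)
   = [0.283417 + 0.340878] / 0.686049 = 0.909986
d₂ = d₁ − σ√T = 0.909986 − 0.686049 = 0.223937
risk-neutral PD = N(−d₂) = N(-0.223937) = 0.411403

PD=0.4114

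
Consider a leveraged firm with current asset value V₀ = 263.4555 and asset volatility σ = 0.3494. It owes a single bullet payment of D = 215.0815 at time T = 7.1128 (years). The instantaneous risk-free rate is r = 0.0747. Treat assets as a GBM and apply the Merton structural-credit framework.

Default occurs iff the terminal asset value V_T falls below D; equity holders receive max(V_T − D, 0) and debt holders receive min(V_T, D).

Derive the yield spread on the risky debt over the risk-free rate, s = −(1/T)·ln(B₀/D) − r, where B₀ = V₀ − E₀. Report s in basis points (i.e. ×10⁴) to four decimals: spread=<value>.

d₁ = [ln(V₀/D) + (r + σ²/2)T] / (σ√T)
   = [ln(263.4555/215.0815) + (0.0747 + 0.5·0.3494²)·7.1128] / (0.3494·√7.1128)
   = [0.202867 + 0.965493] / 0.931844 = 1.253815
d₂ = d₁ − σ√T = 1.253815 − 0.931844 = 0.321971
N(d₁) = 0.895045,  N(d₂) = 0.626263,  e^(−rT) = 0.587825
E₀ = V₀·N(d₁) − D·e^(−rT)·N(d₂)
   = 263.4555·0.895045 − 215.0815·0.587825·0.626263 = 156.626072
B₀ = V₀ − E₀ = 263.4555 − 156.626072 = 106.829428
spread = −(1/T)·ln(B₀/D) − r = −(1/7.1128)·ln(106.829428/215.0815) − 0.0747 = 0.02368370
in basis points: 0.02368370 × 10⁴ = 236.8370 bp

spread=236.8370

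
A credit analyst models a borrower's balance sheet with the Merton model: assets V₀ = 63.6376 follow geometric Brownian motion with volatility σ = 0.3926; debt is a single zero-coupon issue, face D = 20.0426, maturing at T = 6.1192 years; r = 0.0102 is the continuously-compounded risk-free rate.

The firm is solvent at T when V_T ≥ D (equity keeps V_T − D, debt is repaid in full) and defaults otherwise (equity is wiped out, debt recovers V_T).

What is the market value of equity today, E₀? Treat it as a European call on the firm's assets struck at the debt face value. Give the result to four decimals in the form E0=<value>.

d₁ = [ln(V₀/D) + (r + σ²/2)T] / (σ√T)
   = [ln(63.6376/20.0426) + (0.0102 + 0.5·0.3926²)·6.1192] / (0.3926·√6.1192)
   = [1.155344 + 0.534007] / 0.971175 = 1.739491
d₂ = d₁ − σ√T = 1.739491 − 0.971175 = 0.768316
N(d₁) = 0.959026,  N(d₂) = 0.778850,  e^(−rT) = 0.939492
E₀ = V₀·N(d₁) − D·e^(−rT)·N(d₂)
   = 63.6376·0.959026 − 20.0426·0.939492·0.778850 = 46.364455

E0=46.3645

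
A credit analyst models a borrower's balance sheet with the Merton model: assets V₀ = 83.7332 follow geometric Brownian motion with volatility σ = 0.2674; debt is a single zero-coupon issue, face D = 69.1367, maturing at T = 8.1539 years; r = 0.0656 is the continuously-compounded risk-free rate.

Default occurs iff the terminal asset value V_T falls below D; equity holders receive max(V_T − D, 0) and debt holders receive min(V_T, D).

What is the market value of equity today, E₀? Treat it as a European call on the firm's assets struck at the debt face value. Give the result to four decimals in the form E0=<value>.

d₁ = [ln(V₀/D) + (r + σ²/2)T] / (σ√T)
   = [ln(83.7332/69.1367) + (0.0656 + 0.5·0.2674²)·8.1539] / (0.2674·√8.1539)
   = [0.191550 + 0.826409] / 0.763562 = 1.333172
d₂ = d₁ − σ√T = 1.333172 − 0.763562 = 0.569610
N(d₁) = 0.908762,  N(d₂) = 0.715529,  e^(−rT) = 0.585730
E₀ = V₀·N(d₁) − D·e^(−rT)·N(d₂)
   = 83.7332·0.908762 − 69.1367·0.585730·0.715529 = 47.117901

E0=47.1179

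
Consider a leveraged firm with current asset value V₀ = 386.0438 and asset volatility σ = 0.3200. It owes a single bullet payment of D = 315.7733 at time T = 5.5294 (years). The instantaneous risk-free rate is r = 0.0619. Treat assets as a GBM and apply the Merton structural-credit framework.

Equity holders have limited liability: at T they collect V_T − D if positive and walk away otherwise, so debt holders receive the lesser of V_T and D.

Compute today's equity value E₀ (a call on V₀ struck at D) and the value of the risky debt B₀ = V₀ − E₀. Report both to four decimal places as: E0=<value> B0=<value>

d₁ = [ln(V₀/D) + (r + σ²/2)T] / (σ√T)
   = [ln(386.0438/315.7733) + (0.0619 + 0.5·0.3200²)·5.5294] / (0.3200·√5.5294)
   = [0.200926 + 0.625375] / 0.752470 = 1.098119
d₂ = d₁ − σ√T = 1.098119 − 0.752470 = 0.345650
N(d₁) = 0.863924,  N(d₂) = 0.635197,  e^(−rT) = 0.710157
E₀ = V₀·N(d₁) − D·e^(−rT)·N(d₂)
   = 386.0438·0.863924 − 315.7733·0.710157·0.635197 = 191.070472
B₀ = V₀ − E₀ = 386.0438 − 191.070472 = 194.973328

E0=191.0705 B0=194.9733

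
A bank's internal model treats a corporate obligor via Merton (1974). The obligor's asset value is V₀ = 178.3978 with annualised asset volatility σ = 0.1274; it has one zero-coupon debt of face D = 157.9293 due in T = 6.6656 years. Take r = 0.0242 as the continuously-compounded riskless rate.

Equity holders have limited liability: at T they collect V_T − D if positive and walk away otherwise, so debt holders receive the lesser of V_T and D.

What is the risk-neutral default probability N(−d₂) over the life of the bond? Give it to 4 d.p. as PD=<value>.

d₁ = [ln(V₀/D) + (r + σ²/2)T] / (σ√T)
   = [ln(178.3978/157.9293) + (0.0242 + 0.5·0.1274²)·6.6656] / (0.1274·√6.6656)
   = [0.121868 + 0.215401] / 0.328919 = 1.025388
d₂ = d₁ − σ√T = 1.025388 − 0.328919 = 0.696469
risk-neutral PD = N(−d₂) = N(-0.696469) = 0.243067

PD=0.2431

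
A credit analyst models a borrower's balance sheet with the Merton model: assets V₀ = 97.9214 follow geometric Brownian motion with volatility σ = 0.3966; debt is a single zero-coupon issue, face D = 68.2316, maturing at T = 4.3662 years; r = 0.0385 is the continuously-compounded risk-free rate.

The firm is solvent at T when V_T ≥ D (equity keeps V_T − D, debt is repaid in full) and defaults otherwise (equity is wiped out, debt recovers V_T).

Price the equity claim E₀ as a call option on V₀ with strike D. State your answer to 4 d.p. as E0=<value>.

d₁ = [ln(V₀/D) + (r + σ²/2)T] / (σ√T)
   = [ln(97.9214/68.2316) + (0.0385 + 0.5·0.3966²)·4.3662] / (0.3966·√4.3662)
   = [0.361257 + 0.511482] / 0.828714 = 1.053125
d₂ = d₁ − σ√T = 1.053125 − 0.828714 = 0.224411
N(d₁) = 0.853858,  N(d₂) = 0.588781,  e^(−rT) = 0.845270
E₀ = V₀·N(d₁) − D·e^(−rT)·N(d₂)
   = 97.9214·0.853858 − 68.2316·0.845270·0.588781 = 49.653520

E0=49.6535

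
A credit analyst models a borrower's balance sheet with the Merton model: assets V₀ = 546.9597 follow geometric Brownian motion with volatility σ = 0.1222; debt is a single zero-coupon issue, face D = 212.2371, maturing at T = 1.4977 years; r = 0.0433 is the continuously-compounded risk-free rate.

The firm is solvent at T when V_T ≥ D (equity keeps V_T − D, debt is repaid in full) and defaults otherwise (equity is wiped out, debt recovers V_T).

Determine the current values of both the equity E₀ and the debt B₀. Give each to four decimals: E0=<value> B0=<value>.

d₁ = [ln(V₀/D) + (r + σ²/2)T] / (σ√T)
   = [ln(546.9597/212.2371) + (0.0433 + 0.5·0.1222²)·1.4977] / (0.1222·√1.4977)
   = [0.946671 + 0.076033] / 0.149549 = 6.838586
d₂ = d₁ − σ√T = 6.838586 − 0.149549 = 6.689037
N(d₁) = 1.000000,  N(d₂) = 1.000000,  e^(−rT) = 0.937208
E₀ = V₀·N(d₁) − D·e^(−rT)·N(d₂)
   = 546.9597·1.000000 − 212.2371·0.937208·1.000000 = 348.049466
B₀ = V₀ − E₀ = 546.9597 − 348.049466 = 198.910234

E0=348.0495 B0=198.9102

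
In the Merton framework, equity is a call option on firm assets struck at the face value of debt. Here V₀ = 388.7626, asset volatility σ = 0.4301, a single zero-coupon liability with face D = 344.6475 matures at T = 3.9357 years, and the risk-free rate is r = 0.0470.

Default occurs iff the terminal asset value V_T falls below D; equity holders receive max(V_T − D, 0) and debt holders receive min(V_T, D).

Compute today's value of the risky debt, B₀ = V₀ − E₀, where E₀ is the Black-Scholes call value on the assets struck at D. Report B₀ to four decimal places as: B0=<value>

d₁ = [ln(V₀/D) + (r + σ²/2)T] / (σ√T)
   = [ln(388.7626/344.6475) + (0.0470 + 0.5·0.4301²)·3.9357] / (0.4301·√3.9357)
   = [0.120447 + 0.549003] / 0.853258 = 0.784580
d₂ = d₁ − σ√T = 0.784580 − 0.853258 = -0.068678
N(d₁) = 0.783650,  N(d₂) = 0.472623,  e^(−rT) = 0.831123
E₀ = V₀·N(d₁) − D·e^(−rT)·N(d₂)
   = 388.7626·0.783650 − 344.6475·0.831123·0.472623 = 169.273678
B₀ = V₀ − E₀ = 388.7626 − 169.273678 = 219.488922

B0=219.4889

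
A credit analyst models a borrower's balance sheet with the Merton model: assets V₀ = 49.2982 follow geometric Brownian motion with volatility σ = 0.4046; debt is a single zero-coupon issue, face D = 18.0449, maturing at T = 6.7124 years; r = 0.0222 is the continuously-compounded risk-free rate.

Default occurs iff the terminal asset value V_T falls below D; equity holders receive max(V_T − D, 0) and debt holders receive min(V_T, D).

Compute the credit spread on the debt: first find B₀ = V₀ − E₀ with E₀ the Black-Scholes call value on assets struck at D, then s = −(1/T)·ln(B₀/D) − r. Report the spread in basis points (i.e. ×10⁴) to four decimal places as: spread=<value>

spread=185.2141

d₁ = [ln(V₀/D) + (r + σ²/2)T] / (σ√T)
   = [ln(49.2982/18.0449) + (0.0222 + 0.5·0.4046²)·6.7124] / (0.4046·√6.7124)
   = [1.005024 + 0.698429] / 1.048250 = 1.625045
d₂ = d₁ − σ√T = 1.625045 − 1.048250 = 0.576796
N(d₁) = 0.947924,  N(d₂) = 0.717961,  e^(−rT) = 0.861556
E₀ = V₀·N(d₁) − D·e^(−rT)·N(d₂)
   = 49.2982·0.947924 − 18.0449·0.861556·0.717961 = 35.569004
B₀ = V₀ − E₀ = 49.2982 − 35.569004 = 13.729196
spread = −(1/T)·ln(B₀/D) − r = −(1/6.7124)·ln(13.729196/18.0449) − 0.0222 = 0.01852141
in basis points: 0.01852141 × 10⁴ = 185.2141 bp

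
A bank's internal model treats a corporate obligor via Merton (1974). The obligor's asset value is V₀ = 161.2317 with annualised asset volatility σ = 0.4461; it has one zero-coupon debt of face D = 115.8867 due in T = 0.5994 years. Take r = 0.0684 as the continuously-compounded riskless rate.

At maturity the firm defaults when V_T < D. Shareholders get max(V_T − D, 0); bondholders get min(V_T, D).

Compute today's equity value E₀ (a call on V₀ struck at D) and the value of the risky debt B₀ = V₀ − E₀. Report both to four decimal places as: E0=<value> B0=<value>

d₁ = [ln(V₀/D) + (r + σ²/2)T] / (σ√T)
   = [ln(161.2317/115.8867) + (0.0684 + 0.5·0.4461²)·0.5994] / (0.4461·√0.5994)
   = [0.330229 + 0.100641] / 0.345375 = 1.247544
d₂ = d₁ − σ√T = 1.247544 − 0.345375 = 0.902169
N(d₁) = 0.893901,  N(d₂) = 0.816517,  e^(−rT) = 0.959830
E₀ = V₀·N(d₁) − D·e^(−rT)·N(d₂)
   = 161.2317·0.893901 − 115.8867·0.959830·0.816517 = 53.302776
B₀ = V₀ − E₀ = 161.2317 − 53.302776 = 107.928924

E0=53.3028 B0=107.9289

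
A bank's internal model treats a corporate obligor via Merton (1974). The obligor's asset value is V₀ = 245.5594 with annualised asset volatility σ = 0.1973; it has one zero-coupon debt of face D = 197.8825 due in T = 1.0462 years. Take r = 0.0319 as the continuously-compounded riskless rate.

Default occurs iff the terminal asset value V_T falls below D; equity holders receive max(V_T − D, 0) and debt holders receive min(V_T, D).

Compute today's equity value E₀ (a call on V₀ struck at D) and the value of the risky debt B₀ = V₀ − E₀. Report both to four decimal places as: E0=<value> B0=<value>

E0=56.4473 B0=189.1121

d₁ = [ln(V₀/D) + (r + σ²/2)T] / (σ√T)
   = [ln(245.5594/197.8825) + (0.0319 + 0.5·0.1973²)·1.0462] / (0.1973·√1.0462)
   = [0.215865 + 0.053737] / 0.201806 = 1.335946
d₂ = d₁ − σ√T = 1.335946 − 0.201806 = 1.134140
N(d₁) = 0.909216,  N(d₂) = 0.871632,  e^(−rT) = 0.967177
E₀ = V₀·N(d₁) − D·e^(−rT)·N(d₂)
   = 245.5594·0.909216 − 197.8825·0.967177·0.871632 = 56.447277
B₀ = V₀ − E₀ = 245.5594 − 56.447277 = 189.112123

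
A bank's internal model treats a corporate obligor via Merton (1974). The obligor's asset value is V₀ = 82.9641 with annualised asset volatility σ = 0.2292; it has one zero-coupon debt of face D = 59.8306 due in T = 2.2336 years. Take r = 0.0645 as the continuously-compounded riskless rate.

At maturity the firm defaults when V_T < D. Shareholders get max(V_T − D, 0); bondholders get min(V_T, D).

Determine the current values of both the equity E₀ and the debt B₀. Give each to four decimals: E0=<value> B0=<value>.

E0=32.0221 B0=50.9420

d₁ = [ln(V₀/D) + (r + σ²/2)T] / (σ√T)
   = [ln(82.9641/59.8306) + (0.0645 + 0.5·0.2292²)·2.2336] / (0.2292·√2.2336)
   = [0.326891 + 0.202736] / 0.342545 = 1.546152
d₂ = d₁ − σ√T = 1.546152 − 0.342545 = 1.203608
N(d₁) = 0.938966,  N(d₂) = 0.885629,  e^(−rT) = 0.865830
E₀ = V₀·N(d₁) − D·e^(−rT)·N(d₂)
   = 82.9641·0.938966 − 59.8306·0.865830·0.885629 = 32.022130
B₀ = V₀ − E₀ = 82.9641 − 32.022130 = 50.941970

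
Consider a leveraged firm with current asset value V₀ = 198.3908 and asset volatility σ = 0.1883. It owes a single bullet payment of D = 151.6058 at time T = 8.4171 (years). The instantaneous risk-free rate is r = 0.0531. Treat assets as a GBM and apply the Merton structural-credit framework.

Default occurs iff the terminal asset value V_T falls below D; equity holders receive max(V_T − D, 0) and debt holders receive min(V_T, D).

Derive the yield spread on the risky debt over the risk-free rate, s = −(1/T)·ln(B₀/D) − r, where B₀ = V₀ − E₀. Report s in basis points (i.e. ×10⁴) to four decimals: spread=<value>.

spread=40.9809

d₁ = [ln(V₀/D) + (r + σ²/2)T] / (σ√T)
   = [ln(198.3908/151.6058) + (0.0531 + 0.5·0.1883²)·8.4171] / (0.1883·√8.4171)
   = [0.268955 + 0.596170] / 0.546300 = 1.583607
d₂ = d₁ − σ√T = 1.583607 − 0.546300 = 1.037306
N(d₁) = 0.943358,  N(d₂) = 0.850203,  e^(−rT) = 0.639577
E₀ = V₀·N(d₁) − D·e^(−rT)·N(d₂)
   = 198.3908·0.943358 − 151.6058·0.639577·0.850203 = 104.714833
B₀ = V₀ − E₀ = 198.3908 − 104.714833 = 93.675967
spread = −(1/T)·ln(B₀/D) − r = −(1/8.4171)·ln(93.675967/151.6058) − 0.0531 = 0.00409809
in basis points: 0.00409809 × 10⁴ = 40.9809 bp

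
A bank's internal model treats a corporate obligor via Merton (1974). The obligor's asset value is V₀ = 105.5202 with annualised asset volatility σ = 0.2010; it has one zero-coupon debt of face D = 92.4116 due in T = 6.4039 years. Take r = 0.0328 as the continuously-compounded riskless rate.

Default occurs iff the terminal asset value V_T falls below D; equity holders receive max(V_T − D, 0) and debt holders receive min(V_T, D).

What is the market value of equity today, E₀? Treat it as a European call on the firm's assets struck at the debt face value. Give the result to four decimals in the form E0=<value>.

d₁ = [ln(V₀/D) + (r + σ²/2)T] / (σ√T)
   = [ln(105.5202/92.4116) + (0.0328 + 0.5·0.2010²)·6.4039] / (0.2010·√6.4039)
   = [0.132650 + 0.339410] / 0.508649 = 0.928066
d₂ = d₁ − σ√T = 0.928066 − 0.508649 = 0.419416
N(d₁) = 0.823313,  N(d₂) = 0.662544,  e^(−rT) = 0.810545
E₀ = V₀·N(d₁) − D·e^(−rT)·N(d₂)
   = 105.5202·0.823313 − 92.4116·0.810545·0.662544 = 37.249108

E0=37.2491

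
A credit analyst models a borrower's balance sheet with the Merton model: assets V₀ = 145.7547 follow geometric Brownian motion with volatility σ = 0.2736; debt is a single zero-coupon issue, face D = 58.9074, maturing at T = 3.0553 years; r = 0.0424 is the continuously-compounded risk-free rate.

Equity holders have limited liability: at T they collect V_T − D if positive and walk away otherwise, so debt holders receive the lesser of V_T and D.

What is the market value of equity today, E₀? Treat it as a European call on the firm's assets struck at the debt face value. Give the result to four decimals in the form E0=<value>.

E0=94.2237

d₁ = [ln(V₀/D) + (r + σ²/2)T] / (σ√T)
   = [ln(145.7547/58.9074) + (0.0424 + 0.5·0.2736²)·3.0553] / (0.2736·√3.0553)
   = [0.905958 + 0.243900] / 0.478237 = 2.404370
d₂ = d₁ − σ√T = 2.404370 − 0.478237 = 1.926133
N(d₁) = 0.991900,  N(d₂) = 0.972956,  e^(−rT) = 0.878495
E₀ = V₀·N(d₁) − D·e^(−rT)·N(d₂)
   = 145.7547·0.991900 − 58.9074·0.878495·0.972956 = 94.223703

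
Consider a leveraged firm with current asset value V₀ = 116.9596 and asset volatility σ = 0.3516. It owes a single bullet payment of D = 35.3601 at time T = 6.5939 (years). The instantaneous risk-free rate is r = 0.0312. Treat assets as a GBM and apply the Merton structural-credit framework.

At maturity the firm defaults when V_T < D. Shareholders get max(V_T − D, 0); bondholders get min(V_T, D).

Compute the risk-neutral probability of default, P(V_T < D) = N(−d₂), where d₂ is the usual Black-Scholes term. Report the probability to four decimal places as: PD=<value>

PD=0.1354

d₁ = [ln(V₀/D) + (r + σ²/2)T] / (σ√T)
   = [ln(116.9596/35.3601) + (0.0312 + 0.5·0.3516²)·6.5939] / (0.3516·√6.5939)
   = [1.196245 + 0.613307] / 0.902859 = 2.004246
d₂ = d₁ − σ√T = 2.004246 − 0.902859 = 1.101386
risk-neutral PD = N(−d₂) = N(-1.101386) = 0.135364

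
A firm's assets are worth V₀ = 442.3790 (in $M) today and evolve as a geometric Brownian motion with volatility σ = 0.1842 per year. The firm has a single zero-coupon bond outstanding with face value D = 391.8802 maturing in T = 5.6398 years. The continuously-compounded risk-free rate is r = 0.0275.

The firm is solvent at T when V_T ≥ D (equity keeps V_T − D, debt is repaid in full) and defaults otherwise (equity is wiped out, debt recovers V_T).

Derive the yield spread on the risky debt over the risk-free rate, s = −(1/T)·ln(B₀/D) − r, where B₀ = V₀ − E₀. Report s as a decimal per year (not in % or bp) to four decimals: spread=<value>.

spread=0.0147

d₁ = [ln(V₀/D) + (r + σ²/2)T] / (σ√T)
   = [ln(442.3790/391.8802) + (0.0275 + 0.5·0.1842²)·5.6398] / (0.1842·√5.6398)
   = [0.121211 + 0.250773] / 0.437443 = 0.850359
d₂ = d₁ − σ√T = 0.850359 − 0.437443 = 0.412916
N(d₁) = 0.802437,  N(d₂) = 0.660166,  e^(−rT) = 0.856334
E₀ = V₀·N(d₁) − D·e^(−rT)·N(d₂)
   = 442.3790·0.802437 − 391.8802·0.856334·0.660166 = 133.442615
B₀ = V₀ − E₀ = 442.3790 − 133.442615 = 308.936385
spread = −(1/T)·ln(B₀/D) − r = −(1/5.6398)·ln(308.936385/391.8802) − 0.0275 = 0.01466830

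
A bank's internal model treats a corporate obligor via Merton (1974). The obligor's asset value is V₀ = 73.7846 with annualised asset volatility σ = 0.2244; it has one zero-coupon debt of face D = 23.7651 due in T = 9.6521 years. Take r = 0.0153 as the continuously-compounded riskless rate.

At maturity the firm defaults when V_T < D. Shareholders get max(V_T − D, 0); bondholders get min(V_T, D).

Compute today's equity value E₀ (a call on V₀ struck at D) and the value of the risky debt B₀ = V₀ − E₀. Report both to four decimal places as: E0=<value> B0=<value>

E0=53.6187 B0=20.1659

d₁ = [ln(V₀/D) + (r + σ²/2)T] / (σ√T)
   = [ln(73.7846/23.7651) + (0.0153 + 0.5·0.2244²)·9.6521] / (0.2244·√9.6521)
   = [1.132932 + 0.390695] / 0.697162 = 2.185470
d₂ = d₁ − σ√T = 2.185470 − 0.697162 = 1.488308
N(d₁) = 0.985573,  N(d₂) = 0.931665,  e^(−rT) = 0.862710
E₀ = V₀·N(d₁) − D·e^(−rT)·N(d₂)
   = 73.7846·0.985573 − 23.7651·0.862710·0.931665 = 53.618742
B₀ = V₀ − E₀ = 73.7846 − 53.618742 = 20.165858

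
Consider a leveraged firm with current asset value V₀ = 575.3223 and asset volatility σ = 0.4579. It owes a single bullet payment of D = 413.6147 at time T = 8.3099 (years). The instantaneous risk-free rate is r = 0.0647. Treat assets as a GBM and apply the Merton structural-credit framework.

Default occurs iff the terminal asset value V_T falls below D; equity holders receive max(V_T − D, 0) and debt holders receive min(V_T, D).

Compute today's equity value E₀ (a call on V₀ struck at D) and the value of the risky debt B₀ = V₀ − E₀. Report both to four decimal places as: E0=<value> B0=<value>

E0=400.7759 B0=174.5464

d₁ = [ln(V₀/D) + (r + σ²/2)T] / (σ√T)
   = [ln(575.3223/413.6147) + (0.0647 + 0.5·0.4579²)·8.3099] / (0.4579·√8.3099)
   = [0.329996 + 1.408829] / 1.319984 = 1.317308
d₂ = d₁ − σ√T = 1.317308 − 1.319984 = -0.002676
N(d₁) = 0.906132,  N(d₂) = 0.498932,  e^(−rT) = 0.584119
E₀ = V₀·N(d₁) − D·e^(−rT)·N(d₂)
   = 575.3223·0.906132 − 413.6147·0.584119·0.498932 = 400.775901
B₀ = V₀ − E₀ = 575.3223 − 400.775901 = 174.546399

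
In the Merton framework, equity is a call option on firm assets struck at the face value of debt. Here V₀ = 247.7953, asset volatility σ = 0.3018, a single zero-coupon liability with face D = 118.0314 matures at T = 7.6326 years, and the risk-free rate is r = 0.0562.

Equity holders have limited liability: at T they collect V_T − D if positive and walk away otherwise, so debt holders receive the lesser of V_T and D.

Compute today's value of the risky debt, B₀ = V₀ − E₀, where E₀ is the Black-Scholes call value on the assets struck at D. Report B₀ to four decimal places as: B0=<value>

d₁ = [ln(V₀/D) + (r + σ²/2)T] / (σ√T)
   = [ln(247.7953/118.0314) + (0.0562 + 0.5·0.3018²)·7.6326] / (0.3018·√7.6326)
   = [0.741652 + 0.776553] / 0.833788 = 1.820854
d₂ = d₁ − σ√T = 1.820854 − 0.833788 = 0.987066
N(d₁) = 0.965685,  N(d₂) = 0.838195,  e^(−rT) = 0.651191
E₀ = V₀·N(d₁) − D·e^(−rT)·N(d₂)
   = 247.7953·0.965685 − 118.0314·0.651191·0.838195 = 174.867823
B₀ = V₀ − E₀ = 247.7953 − 174.867823 = 72.927477

B0=72.9275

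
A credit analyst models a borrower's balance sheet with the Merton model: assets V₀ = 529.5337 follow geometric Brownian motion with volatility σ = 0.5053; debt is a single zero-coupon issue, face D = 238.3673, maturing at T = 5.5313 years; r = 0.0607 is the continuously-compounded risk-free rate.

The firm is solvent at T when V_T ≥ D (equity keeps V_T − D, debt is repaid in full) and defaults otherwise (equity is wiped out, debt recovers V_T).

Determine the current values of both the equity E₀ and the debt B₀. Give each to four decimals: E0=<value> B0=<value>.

E0=388.2128 B0=141.3209

d₁ = [ln(V₀/D) + (r + σ²/2)T] / (σ√T)
   = [ln(529.5337/238.3673) + (0.0607 + 0.5·0.5053²)·5.5313] / (0.5053·√5.5313)
   = [0.798184 + 1.041898] / 1.188401 = 1.548368
d₂ = d₁ − σ√T = 1.548368 − 1.188401 = 0.359968
N(d₁) = 0.939233,  N(d₂) = 0.640564,  e^(−rT) = 0.714802
E₀ = V₀·N(d₁) − D·e^(−rT)·N(d₂)
   = 529.5337·0.939233 − 238.3673·0.714802·0.640564 = 388.212821
B₀ = V₀ − E₀ = 529.5337 − 388.212821 = 141.320879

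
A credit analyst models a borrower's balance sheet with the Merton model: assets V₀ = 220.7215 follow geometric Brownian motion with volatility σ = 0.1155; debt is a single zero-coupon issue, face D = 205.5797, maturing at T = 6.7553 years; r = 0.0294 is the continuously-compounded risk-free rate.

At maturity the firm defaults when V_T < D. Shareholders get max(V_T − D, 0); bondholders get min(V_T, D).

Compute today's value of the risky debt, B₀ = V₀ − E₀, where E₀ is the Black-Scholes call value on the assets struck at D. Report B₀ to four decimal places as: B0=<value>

B0=162.7564

d₁ = [ln(V₀/D) + (r + σ²/2)T] / (σ√T)
   = [ln(220.7215/205.5797) + (0.0294 + 0.5·0.1155²)·6.7553] / (0.1155·√6.7553)
   = [0.071068 + 0.243665] / 0.300196 = 1.048425
d₂ = d₁ − σ√T = 1.048425 − 0.300196 = 0.748229
N(d₁) = 0.852778,  N(d₂) = 0.772839,  e^(−rT) = 0.819873
E₀ = V₀·N(d₁) − D·e^(−rT)·N(d₂)
   = 220.7215·0.852778 − 205.5797·0.819873·0.772839 = 57.965118
B₀ = V₀ − E₀ = 220.7215 − 57.965118 = 162.756382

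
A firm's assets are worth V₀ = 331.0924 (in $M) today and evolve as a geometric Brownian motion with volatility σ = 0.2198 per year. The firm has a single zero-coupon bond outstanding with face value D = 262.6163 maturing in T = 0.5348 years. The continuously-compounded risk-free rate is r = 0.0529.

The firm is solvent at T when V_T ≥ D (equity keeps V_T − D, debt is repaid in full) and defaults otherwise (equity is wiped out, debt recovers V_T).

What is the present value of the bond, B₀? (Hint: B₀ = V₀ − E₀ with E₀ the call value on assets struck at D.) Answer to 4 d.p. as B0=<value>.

B0=254.2511

d₁ = [ln(V₀/D) + (r + σ²/2)T] / (σ√T)
   = [ln(331.0924/262.6163) + (0.0529 + 0.5·0.2198²)·0.5348] / (0.2198·√0.5348)
   = [0.231703 + 0.041210] / 0.160740 = 1.697856
d₂ = d₁ − σ√T = 1.697856 − 0.160740 = 1.537116
N(d₁) = 0.955233,  N(d₂) = 0.937868,  e^(−rT) = 0.972106
E₀ = V₀·N(d₁) − D·e^(−rT)·N(d₂)
   = 331.0924·0.955233 − 262.6163·0.972106·0.937868 = 76.841309
B₀ = V₀ − E₀ = 331.0924 − 76.841309 = 254.251091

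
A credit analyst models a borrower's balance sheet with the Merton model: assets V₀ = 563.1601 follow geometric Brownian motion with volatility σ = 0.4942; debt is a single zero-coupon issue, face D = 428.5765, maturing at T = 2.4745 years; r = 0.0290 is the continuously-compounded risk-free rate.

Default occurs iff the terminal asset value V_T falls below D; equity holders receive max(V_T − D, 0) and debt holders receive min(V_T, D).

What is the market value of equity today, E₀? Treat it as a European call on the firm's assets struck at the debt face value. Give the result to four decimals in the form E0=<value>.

d₁ = [ln(V₀/D) + (r + σ²/2)T] / (σ√T)
   = [ln(563.1601/428.5765) + (0.0290 + 0.5·0.4942²)·2.4745] / (0.4942·√2.4745)
   = [0.273095 + 0.373939] / 0.777403 = 0.832300
d₂ = d₁ − σ√T = 0.832300 − 0.777403 = 0.054897
N(d₁) = 0.797380,  N(d₂) = 0.521890,  e^(−rT) = 0.930754
E₀ = V₀·N(d₁) − D·e^(−rT)·N(d₂)
   = 563.1601·0.797380 − 428.5765·0.930754·0.521890 = 240.871379

E0=240.8714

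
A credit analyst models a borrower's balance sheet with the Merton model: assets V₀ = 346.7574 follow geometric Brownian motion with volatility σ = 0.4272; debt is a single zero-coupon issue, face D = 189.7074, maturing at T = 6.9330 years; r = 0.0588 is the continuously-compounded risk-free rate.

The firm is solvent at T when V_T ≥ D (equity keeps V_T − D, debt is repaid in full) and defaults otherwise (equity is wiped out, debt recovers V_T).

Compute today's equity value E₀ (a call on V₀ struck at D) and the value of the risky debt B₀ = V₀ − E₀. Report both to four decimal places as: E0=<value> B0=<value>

E0=242.0809 B0=104.6765

d₁ = [ln(V₀/D) + (r + σ²/2)T] / (σ√T)
   = [ln(346.7574/189.7074) + (0.0588 + 0.5·0.4272²)·6.9330] / (0.4272·√6.9330)
   = [0.603143 + 1.040296] / 1.124843 = 1.461038
d₂ = d₁ − σ√T = 1.461038 − 1.124843 = 0.336196
N(d₁) = 0.927998,  N(d₂) = 0.631638,  e^(−rT) = 0.665205
E₀ = V₀·N(d₁) − D·e^(−rT)·N(d₂)
   = 346.7574·0.927998 − 189.7074·0.665205·0.631638 = 242.080887
B₀ = V₀ − E₀ = 346.7574 − 242.080887 = 104.676513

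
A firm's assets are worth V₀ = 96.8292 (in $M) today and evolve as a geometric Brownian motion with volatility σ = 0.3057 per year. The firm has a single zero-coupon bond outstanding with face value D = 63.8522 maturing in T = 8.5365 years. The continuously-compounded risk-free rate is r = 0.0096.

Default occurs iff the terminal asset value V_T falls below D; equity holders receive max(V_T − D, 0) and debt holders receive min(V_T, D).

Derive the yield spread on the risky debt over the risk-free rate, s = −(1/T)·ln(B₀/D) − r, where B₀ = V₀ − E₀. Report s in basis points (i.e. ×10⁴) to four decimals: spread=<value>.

spread=256.0307

d₁ = [ln(V₀/D) + (r + σ²/2)T] / (σ√T)
   = [ln(96.8292/63.8522) + (0.0096 + 0.5·0.3057²)·8.5365] / (0.3057·√8.5365)
   = [0.416378 + 0.480829] / 0.893173 = 1.004517
d₂ = d₁ − σ√T = 1.004517 − 0.893173 = 0.111344
N(d₁) = 0.842435,  N(d₂) = 0.544328,  e^(−rT) = 0.921318
E₀ = V₀·N(d₁) − D·e^(−rT)·N(d₂)
   = 96.8292·0.842435 − 63.8522·0.921318·0.544328 = 49.550494
B₀ = V₀ − E₀ = 96.8292 − 49.550494 = 47.278706
spread = −(1/T)·ln(B₀/D) − r = −(1/8.5365)·ln(47.278706/63.8522) − 0.0096 = 0.02560307
in basis points: 0.02560307 × 10⁴ = 256.0307 bp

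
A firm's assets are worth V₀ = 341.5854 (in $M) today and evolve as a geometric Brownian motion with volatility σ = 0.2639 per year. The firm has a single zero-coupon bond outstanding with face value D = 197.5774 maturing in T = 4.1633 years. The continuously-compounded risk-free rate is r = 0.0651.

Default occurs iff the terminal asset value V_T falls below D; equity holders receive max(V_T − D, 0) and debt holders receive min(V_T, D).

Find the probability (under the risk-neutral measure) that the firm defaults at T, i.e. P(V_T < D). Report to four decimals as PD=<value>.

d₁ = [ln(V₀/D) + (r + σ²/2)T] / (σ√T)
   = [ln(341.5854/197.5774) + (0.0651 + 0.5·0.2639²)·4.1633] / (0.2639·√4.1633)
   = [0.547467 + 0.416004] / 0.538466 = 1.789289
d₂ = d₁ − σ√T = 1.789289 − 0.538466 = 1.250823
risk-neutral PD = N(−d₂) = N(-1.250823) = 0.105500

PD=0.1055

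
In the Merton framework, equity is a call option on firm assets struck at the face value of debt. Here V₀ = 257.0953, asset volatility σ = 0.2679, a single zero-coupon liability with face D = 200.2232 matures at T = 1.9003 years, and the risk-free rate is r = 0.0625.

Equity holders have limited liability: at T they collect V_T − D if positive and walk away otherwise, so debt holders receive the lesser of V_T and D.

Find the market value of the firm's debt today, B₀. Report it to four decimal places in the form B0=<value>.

B0=171.2756

d₁ = [ln(V₀/D) + (r + σ²/2)T] / (σ√T)
   = [ln(257.0953/200.2232) + (0.0625 + 0.5·0.2679²)·1.9003] / (0.2679·√1.9003)
   = [0.250014 + 0.186961] / 0.369304 = 1.183241
d₂ = d₁ − σ√T = 1.183241 − 0.369304 = 0.813937
N(d₁) = 0.881643,  N(d₂) = 0.792160,  e^(−rT) = 0.888013
E₀ = V₀·N(d₁) − D·e^(−rT)·N(d₂)
   = 257.0953·0.881643 − 200.2232·0.888013·0.792160 = 85.819694
B₀ = V₀ − E₀ = 257.0953 − 85.819694 = 171.275606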